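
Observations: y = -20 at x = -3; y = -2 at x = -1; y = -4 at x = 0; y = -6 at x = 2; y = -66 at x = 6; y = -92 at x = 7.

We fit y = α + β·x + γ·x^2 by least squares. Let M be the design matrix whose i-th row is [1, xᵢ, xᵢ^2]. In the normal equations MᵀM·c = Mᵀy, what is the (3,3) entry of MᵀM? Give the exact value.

3795

Row 3 ↔ basis x^2, column 3 ↔ basis x^2, so (MᵀM)_{3,3} = Σᵢ (x^2)·(x^2) = (9)·(9) + (1)·(1) + (0)·(0) + (4)·(4) + (36)·(36) + (49)·(49) = 3795.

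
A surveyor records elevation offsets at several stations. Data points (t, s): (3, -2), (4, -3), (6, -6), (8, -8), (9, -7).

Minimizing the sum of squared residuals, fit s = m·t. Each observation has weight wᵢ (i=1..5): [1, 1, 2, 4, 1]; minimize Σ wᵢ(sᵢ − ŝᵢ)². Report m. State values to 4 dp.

Compute the Gram sums: Σwᵢ·t·t = 434.
Right-hand side: Σwᵢ·t·s = -409.
XᵀWX·[m]ᵀ = XᵀWs becomes [[434]]·[m]ᵀ = [-409]ᵀ.
m = (-409)/434 = -0.942396.

m = -0.9424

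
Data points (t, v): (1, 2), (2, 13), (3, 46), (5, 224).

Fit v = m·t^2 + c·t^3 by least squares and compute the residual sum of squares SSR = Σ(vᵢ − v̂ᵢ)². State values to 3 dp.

With design matrix A, AᵀA = [[723, 3401]; [3401, 16419]] and Aᵀv = [6068, 29348]ᵀ.
Δ = 723·16419 − 3401² = 304136.
m = (6068·16419 − 3401·29348)/304136 = -3251/5431; c = (723·29348 − 3401·6068)/304136 = 10381/5431.
Residuals: 3732/5431, 559/5431, -1202/5431, 194/5431; SSR = 2895/5431.

SSR = 0.533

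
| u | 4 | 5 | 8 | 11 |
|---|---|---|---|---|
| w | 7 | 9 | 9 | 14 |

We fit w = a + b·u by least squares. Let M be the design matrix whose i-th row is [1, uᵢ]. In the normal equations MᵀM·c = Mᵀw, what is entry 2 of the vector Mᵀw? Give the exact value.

Entry 2 ↔ basis u, so (Mᵀw)_{2} = Σᵢ (u)·wᵢ = (4)·(7) + (5)·(9) + (8)·(9) + (11)·(14) = 299.

299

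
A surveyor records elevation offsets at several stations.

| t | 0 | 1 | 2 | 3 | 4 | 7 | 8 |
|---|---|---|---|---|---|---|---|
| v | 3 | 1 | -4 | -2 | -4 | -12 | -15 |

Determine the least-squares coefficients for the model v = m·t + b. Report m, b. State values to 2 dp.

m = -2.14, b = 2.94

With design matrix A, AᵀA = [[143, 25]; [25, 7]] and Aᵀv = [-233, -33]ᵀ.
Determinant 143·7 − 25² = 376.
m = ((-233)·7 − 25·(-33))/376 = -403/188; b = (143·(-33) − 25·(-233))/376 = 553/188.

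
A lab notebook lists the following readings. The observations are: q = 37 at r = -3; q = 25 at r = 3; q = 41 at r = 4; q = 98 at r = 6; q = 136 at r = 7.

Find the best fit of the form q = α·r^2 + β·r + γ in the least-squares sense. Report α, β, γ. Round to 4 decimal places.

α = 3.0231, β = -2.2556, γ = 3.1194

Compute the Gram sums: Σr^2·r^2 = 4115, Σr^2·r = 623, Σr^2 = 119, Σr·r = 119, Σr = 17, Σ1 = 5.
Moment sums: Σr^2·q = 11406, Σr·q = 1668, Σq = 337.
Normal equations: [[4115, 623, 119]; [623, 119, 17]; [119, 17, 5]]·[α, β, γ]ᵀ = [11406, 1668, 337]ᵀ.
Solving the 3×3 system (Gaussian elimination) gives α = 77615/25674, β = -57911/25674, γ = 13348/4279.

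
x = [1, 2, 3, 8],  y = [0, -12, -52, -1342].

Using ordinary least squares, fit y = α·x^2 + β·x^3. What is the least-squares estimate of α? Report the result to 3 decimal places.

Setting ∂/∂α … = 0 gives: 4194·α + 33044·β = -86404;  33044·α + 262938·β = -688604.
(Σx^2·x^2 = 4194, Σx^2·x^3 = 33044, Σx^3·x^3 = 262938, Σx^2·y = -86404, Σx^3·y = -688604.)
Eliminating β: 262938·(row 1) − 33044·(row 2) gives 10856036·α = 262938·(-86404) − 33044·(-688604) = 35335624, so α = 8833906/2714009.
Then β = ((-688604) − 33044·(8833906/2714009))/262938 = -8217850/2714009.

α = 3.255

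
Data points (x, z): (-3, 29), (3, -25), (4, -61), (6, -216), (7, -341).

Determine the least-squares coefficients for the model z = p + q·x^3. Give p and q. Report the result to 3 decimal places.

Compute the Gram sums: Σ1 = 5, Σx^3 = 623, Σx^3·x^3 = 169859.
And Σz = -614, Σx^3·z = -168981.
Eliminating q: 169859·(row 1) − 623·(row 2) gives 461166·p = 169859·(-614) − 623·(-168981) = 981737, so p = 981737/461166.
Then q = ((-168981) − 623·(981737/461166))/169859 = -462383/461166.

p = 2.129, q = -1.003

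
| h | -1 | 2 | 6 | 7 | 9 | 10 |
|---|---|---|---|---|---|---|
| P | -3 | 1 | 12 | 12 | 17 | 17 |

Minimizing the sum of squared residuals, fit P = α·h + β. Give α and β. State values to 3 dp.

From the data, Σh·h = 271, Σh = 33, Σ1 = 6.
Right-hand side: Σh·P = 484, ΣP = 56.
So XᵀX·[α, β]ᵀ = XᵀP: [[271, 33]; [33, 6]]·[α, β]ᵀ = [484, 56]ᵀ.
Eliminating β: 6·(row 1) − 33·(row 2) gives 537·α = 6·484 − 33·56 = 1056, so α = 352/179.
Then β = (56 − 33·(352/179))/6 = -796/537.

α = 1.966, β = -1.482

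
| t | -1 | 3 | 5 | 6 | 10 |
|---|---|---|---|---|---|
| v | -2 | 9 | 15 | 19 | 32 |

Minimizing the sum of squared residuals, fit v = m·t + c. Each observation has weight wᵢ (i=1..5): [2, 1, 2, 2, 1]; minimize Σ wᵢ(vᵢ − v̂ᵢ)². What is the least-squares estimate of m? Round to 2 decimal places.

The normal equations are: 233·m + 33·c = 729;  33·m + 8·c = 105.
(Σwᵢ·t·t = 233, Σwᵢ·t = 33, Σwᵢ·1 = 8, Σwᵢ·t·v = 729, Σwᵢ·v = 105.)
Δ = 233·8 − 33² = 775.
m = (729·8 − 33·105)/775 = 2367/775; c = (233·105 − 33·729)/775 = 408/775.

m = 3.05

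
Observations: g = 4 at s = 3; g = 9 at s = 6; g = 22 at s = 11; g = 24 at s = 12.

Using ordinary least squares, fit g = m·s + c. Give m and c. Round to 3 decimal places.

m = 2.296, c = -3.620

Entries of XᵀX: Σs·s = 310, Σs = 32, Σ1 = 4.
For Xᵀg: Σs·g = 596, Σg = 59.
Normal equations: [[310, 32]; [32, 4]]·[m, c]ᵀ = [596, 59]ᵀ.
Δ = 310·4 − 32² = 216.
m = (596·4 − 32·59)/216 = 62/27; c = (310·59 − 32·596)/216 = -391/108.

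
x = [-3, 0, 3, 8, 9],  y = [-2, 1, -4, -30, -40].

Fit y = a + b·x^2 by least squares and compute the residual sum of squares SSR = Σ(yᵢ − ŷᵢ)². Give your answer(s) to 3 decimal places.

From the data, Σ1 = 5, Σx^2 = 163, Σx^2·x^2 = 10819.
Moment sums: Σy = -75, Σx^2·y = -5214.
det = 5·10819 − 163² = 27526.
a = ((-75)·10819 − 163·(-5214))/27526 = 38457/27526; b = (5·(-5214) − 163·(-75))/27526 = -13845/27526.
Residuals: 15548/13763, -10931/27526, -11978/13763, 21843/27526, -9026/13763; SSR = 89491/27526.

SSR = 3.251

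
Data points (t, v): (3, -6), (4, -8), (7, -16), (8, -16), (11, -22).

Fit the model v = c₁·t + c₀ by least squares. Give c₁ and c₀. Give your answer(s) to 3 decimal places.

Forming MᵀM = [[259, 33]; [33, 5]] and Mᵀv = [-532, -68]ᵀ gives MᵀM·[c₁, c₀]ᵀ = Mᵀv.
Eliminating c₀: 5·(row 1) − 33·(row 2) gives 206·c₁ = 5·(-532) − 33·(-68) = -416, so c₁ = -208/103.
Then c₀ = ((-68) − 33·(-208/103))/5 = -28/103.

c₁ = -2.019, c₀ = -0.272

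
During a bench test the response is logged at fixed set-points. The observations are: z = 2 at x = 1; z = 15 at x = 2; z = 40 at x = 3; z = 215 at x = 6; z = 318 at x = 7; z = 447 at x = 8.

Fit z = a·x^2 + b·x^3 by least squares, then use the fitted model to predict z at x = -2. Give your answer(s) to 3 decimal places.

ẑ = 7.584

The normal system AᵀA·[a, b]ᵀ = Aᵀz is [[7891, 57627]; [57627, 427243]]·[a, b]ᵀ = [52352, 385580]ᵀ.
Determinant 7891·427243 − 57627² = 50503384.
a = (52352·427243 − 57627·385580)/50503384 = 36801719/12625846; b = (7891·385580 − 57627·52352)/50503384 = 6430769/12625846.
At x = -2: ẑ = (36801719/12625846)·(4) + (6430769/12625846)·(-8) = 47880362/6312923.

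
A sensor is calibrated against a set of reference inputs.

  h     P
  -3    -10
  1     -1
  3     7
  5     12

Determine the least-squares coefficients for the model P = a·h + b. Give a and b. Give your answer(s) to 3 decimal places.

a = 2.800, b = -2.200

Setting ∂/∂a … = 0 gives: 44·a + 6·b = 110;  6·a + 4·b = 8.
Determinant 44·4 − 6² = 140.
a = (110·4 − 6·8)/140 = 14/5; b = (44·8 − 6·110)/140 = -11/5.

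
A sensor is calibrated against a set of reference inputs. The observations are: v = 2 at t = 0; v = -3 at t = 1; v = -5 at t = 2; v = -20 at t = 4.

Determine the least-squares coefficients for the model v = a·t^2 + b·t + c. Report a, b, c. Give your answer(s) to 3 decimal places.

The normal equations are: 273·a + 73·b + 21·c = -343;  73·a + 21·b + 7·c = -93;  21·a + 7·b + 4·c = -26.
Row-reducing yields a = -17/22, b = -49/22, c = 16/11.

a = -0.773, b = -2.227, c = 1.455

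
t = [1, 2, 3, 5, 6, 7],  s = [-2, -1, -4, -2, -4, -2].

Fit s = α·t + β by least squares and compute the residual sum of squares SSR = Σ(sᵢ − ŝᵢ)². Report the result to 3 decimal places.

SSR = 6.929

Setting ∂/∂α … = 0 gives: 124·α + 24·β = -64;  24·α + 6·β = -15.
Determinant 124·6 − 24² = 168.
α = ((-64)·6 − 24·(-15))/168 = -1/7; β = (124·(-15) − 24·(-64))/168 = -27/14.
Residuals: 1/14, 17/14, -23/14, 9/14, -17/14, 13/14; SSR = 97/14.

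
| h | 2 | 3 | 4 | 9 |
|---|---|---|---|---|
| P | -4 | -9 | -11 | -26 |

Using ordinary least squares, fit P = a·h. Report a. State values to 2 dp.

Forming AᵀA = [[110]] and AᵀP = [-313]ᵀ gives AᵀA·[a]ᵀ = AᵀP.
Hence a = -313 / 110 ≈ -2.84545.

a = -2.85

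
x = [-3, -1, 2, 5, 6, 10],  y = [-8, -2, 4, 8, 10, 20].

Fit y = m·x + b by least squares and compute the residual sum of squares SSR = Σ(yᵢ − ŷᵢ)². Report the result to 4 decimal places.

SSR = 5.9216

Normal-equation sums: Σx·x = 175, Σx = 19, Σ1 = 6.
For Aᵀy: Σx·y = 334, Σy = 32.
So AᵀA·[m, b]ᵀ = Aᵀy: [[175, 19]; [19, 6]]·[m, b]ᵀ = [334, 32]ᵀ.
Eliminating b: 6·(row 1) − 19·(row 2) gives 689·m = 6·334 − 19·32 = 1396, so m = 1396/689.
Then b = (32 − 19·(1396/689))/6 = -746/689.
Residuals: -578/689, 764/689, 710/689, -722/689, -740/689, 566/689; SSR = 4080/689.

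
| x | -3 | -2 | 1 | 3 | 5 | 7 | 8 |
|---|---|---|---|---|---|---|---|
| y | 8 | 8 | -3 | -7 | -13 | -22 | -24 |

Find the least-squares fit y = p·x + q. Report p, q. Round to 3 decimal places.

Entries of MᵀM: Σx·x = 161, Σx = 19, Σ1 = 7.
For Mᵀy: Σx·y = -475, Σy = -53.
Normal equations: [[161, 19]; [19, 7]]·[p, q]ᵀ = [-475, -53]ᵀ.
Determinant 161·7 − 19² = 766.
p = ((-475)·7 − 19·(-53))/766 = -1159/383; q = (161·(-53) − 19·(-475))/766 = 246/383.

p = -3.026, q = 0.642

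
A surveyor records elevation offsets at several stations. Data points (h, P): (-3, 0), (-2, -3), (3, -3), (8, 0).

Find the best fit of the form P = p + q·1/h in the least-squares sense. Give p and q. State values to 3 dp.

p = -1.513, q = -0.138

Compute the Gram sums: Σ1 = 4, Σ1/h = -3/8, Σ1/h·1/h = 281/576.
Right-hand side: ΣP = -6, Σ1/h·P = 1/2.
MᵀM·[p, q]ᵀ = MᵀP becomes [[4, -3/8]; [-3/8, 281/576]]·[p, q]ᵀ = [-6, 1/2]ᵀ.
Determinant 4·(281/576) − (-3/8)² = 1043/576.
p = ((-6)·(281/576) − (-3/8)·(1/2))/(1043/576) = -1578/1043; q = (4·(1/2) − (-3/8)·(-6))/(1043/576) = -144/1043.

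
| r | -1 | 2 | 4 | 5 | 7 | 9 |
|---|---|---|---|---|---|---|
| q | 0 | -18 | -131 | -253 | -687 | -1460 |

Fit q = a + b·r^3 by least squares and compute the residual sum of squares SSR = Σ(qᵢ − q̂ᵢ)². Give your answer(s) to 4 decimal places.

SSR = 2.5004

Entries of XᵀX: Σ1 = 6, Σr^3 = 1268, Σr^3·r^3 = 668876.
Moment sums: Σq = -2549, Σr^3·q = -1340134.
det = 6·668876 − 1268² = 2405432.
a = ((-2549)·668876 − 1268·(-1340134))/2405432 = -1418753/601358; b = (6·(-1340134) − 1268·(-2549))/2405432 = -601084/300679.
Residuals: 216585/601358, 211653/601358, -24729/35374, -453821/601358, 629431/601358, -183455/601358; SSR = 1503645/601358.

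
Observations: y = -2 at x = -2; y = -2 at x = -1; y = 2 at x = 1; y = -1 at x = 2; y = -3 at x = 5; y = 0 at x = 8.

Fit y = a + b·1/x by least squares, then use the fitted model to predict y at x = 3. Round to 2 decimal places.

AᵀA·[a, b]ᵀ = Aᵀy reads: 6·a + (13/40)·b = -6;  (13/40)·a + (4089/1600)·b = 39/10.
(Σ1 = 6, Σ1/x = 13/40, Σ1/x·1/x = 4089/1600, Σy = -6, Σ1/x·y = 39/10.)
Eliminating b: (4089/1600)·(row 1) − (13/40)·(row 2) gives (4873/320)·a = (4089/1600)·(-6) − (13/40)·(39/10) = -13281/800, so a = -26562/24365.
Then b = ((39/10) − (13/40)·(-26562/24365))/(4089/1600) = 8112/4873.
At x = 3: ŷ = (-26562/24365)·(1) + (8112/4873)·(1/3) = -13042/24365.

ŷ = -0.54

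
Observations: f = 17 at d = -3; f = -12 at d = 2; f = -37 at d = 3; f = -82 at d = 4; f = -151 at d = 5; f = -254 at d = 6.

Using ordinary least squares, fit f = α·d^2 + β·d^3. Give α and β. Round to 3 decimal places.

α = -1.106, β = -0.991

From the data, Σd^2·d^2 = 2355, Σd^2·d^3 = 11957, Σd^3·d^3 = 67899.
And Σd^2·f = -14459, Σd^3·f = -80541.
MᵀM·[α, β]ᵀ = Mᵀf becomes [[2355, 11957]; [11957, 67899]]·[α, β]ᵀ = [-14459, -80541]ᵀ.
Determinant 2355·67899 − 11957² = 16932296.
α = ((-14459)·67899 − 11957·(-80541))/16932296 = -2340363/2116537; β = (2355·(-80541) − 11957·(-14459))/16932296 = -2098474/2116537.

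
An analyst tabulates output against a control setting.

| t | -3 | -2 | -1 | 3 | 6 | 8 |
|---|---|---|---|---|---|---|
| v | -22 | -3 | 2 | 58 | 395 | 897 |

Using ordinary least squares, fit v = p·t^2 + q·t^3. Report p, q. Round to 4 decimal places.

The normal equations are: 5571·p + 40511·q = 71942;  40511·p + 310323·q = 546766.
(Σt^2·t^2 = 5571, Σt^2·t^3 = 40511, Σt^3·t^3 = 310323, Σt^2·v = 71942, Σt^3·v = 546766.)
Eliminating q: 310323·(row 1) − 40511·(row 2) gives 87668312·p = 310323·71942 − 40511·546766 = 175219840, so p = 21902480/10958539.
Then q = (546766 − 40511·(21902480/10958539))/310323 = 16448878/10958539.

p = 1.9987, q = 1.5010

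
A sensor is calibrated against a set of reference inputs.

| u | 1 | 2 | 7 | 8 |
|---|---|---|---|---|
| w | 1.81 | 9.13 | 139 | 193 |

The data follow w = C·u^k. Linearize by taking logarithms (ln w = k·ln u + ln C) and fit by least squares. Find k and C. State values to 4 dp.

k = 2.2284, C = 1.8624

Let Y = ln w. Fitting Y = k·ln u + ln C by least squares:
Σln u = 4.7185, Σ(ln u)² = 8.5911, Σln w = 13.0021, Σln u·ln w = 22.0784.
Equations: 8.5911·k + 4.7185·ln C = 22.0784;  4.7185·k + 4·ln C = 13.0021.
Slope k = (n·Σln u·ln w − Σln u·Σln w)/(n·Σ(ln u)² − (Σln u)²) = (4·22.0784 − 4.7185·13.0021)/12.1002 = 2.22837; ln C = (Σln w − k·Σln u)/n = 0.62188, so C = exp(0.62188) = 1.86242.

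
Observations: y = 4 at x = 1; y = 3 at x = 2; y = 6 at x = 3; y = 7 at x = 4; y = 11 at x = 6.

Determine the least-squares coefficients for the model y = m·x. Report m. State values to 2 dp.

The normal system AᵀA·[m]ᵀ = Aᵀy is [[66]]·[m]ᵀ = [122]ᵀ.
m = 122/66 = 1.84848.

m = 1.85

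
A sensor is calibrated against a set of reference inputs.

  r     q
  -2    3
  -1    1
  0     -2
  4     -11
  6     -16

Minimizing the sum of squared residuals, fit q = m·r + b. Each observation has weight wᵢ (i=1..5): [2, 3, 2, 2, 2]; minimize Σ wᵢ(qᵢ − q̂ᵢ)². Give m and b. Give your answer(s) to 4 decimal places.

m = -2.3796, b = -1.6423

The normal system AᵀWA·[m, b]ᵀ = AᵀWq is [[115, 13]; [13, 11]]·[m, b]ᵀ = [-295, -49]ᵀ.
Determinant 115·11 − 13² = 1096.
m = ((-295)·11 − 13·(-49))/1096 = -326/137; b = (115·(-49) − 13·(-295))/1096 = -225/137.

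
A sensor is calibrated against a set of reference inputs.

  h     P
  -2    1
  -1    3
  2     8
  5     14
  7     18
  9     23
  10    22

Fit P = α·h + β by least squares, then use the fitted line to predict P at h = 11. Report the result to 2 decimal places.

Sums needed: Σh·h = 264, Σh = 30, Σ1 = 7.
Moment sums: Σh·P = 634, ΣP = 89.
So XᵀX·[α, β]ᵀ = XᵀP: [[264, 30]; [30, 7]]·[α, β]ᵀ = [634, 89]ᵀ.
Determinant 264·7 − 30² = 948.
α = (634·7 − 30·89)/948 = 442/237; β = (264·89 − 30·634)/948 = 373/79.
At h = 11: P̂ = (442/237)·(11) + (373/79)·(1) = 5981/237.

P̂ = 25.24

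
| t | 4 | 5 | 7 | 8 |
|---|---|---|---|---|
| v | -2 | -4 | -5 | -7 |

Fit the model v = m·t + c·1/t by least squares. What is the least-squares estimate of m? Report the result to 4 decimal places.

Setting ∂/∂m … = 0 gives: 154·m + 4·c = -119;  4·m + (10861/78400)·c = -809/280.
Eliminating c: (10861/78400)·(row 1) − 4·(row 2) gives (29871/5600)·m = (10861/78400)·(-119) − 4·(-809/280) = -55197/11200, so m = -6133/6638.
Then c = ((-809/280) − 4·(-6133/6638))/(10861/78400) = 19320/3319.

m = -0.9239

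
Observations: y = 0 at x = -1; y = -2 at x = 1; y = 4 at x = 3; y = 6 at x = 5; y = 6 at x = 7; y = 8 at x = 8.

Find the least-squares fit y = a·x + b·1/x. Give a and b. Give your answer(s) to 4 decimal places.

a = 1.0521, b = -1.7932

Normal-equation sums: Σx·x = 149, Σx·1/x = 6, Σ1/x·1/x = 1543249/705600.
Moment sums: Σx·y = 146, Σ1/x·y = 251/105.
det = 149·(1543249/705600) − 6² = 204542501/705600.
a = (146·(1543249/705600) − 6·(251/105))/(204542501/705600) = 215194034/204542501; b = (149·(251/105) − 6·146)/(204542501/705600) = -366784320/204542501.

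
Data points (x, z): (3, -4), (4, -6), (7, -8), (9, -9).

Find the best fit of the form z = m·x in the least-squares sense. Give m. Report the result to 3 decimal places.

m = -1.116

Normal-equation sums: Σx·x = 155.
Right-hand side: Σx·z = -173.
MᵀM·[m]ᵀ = Mᵀz becomes [[155]]·[m]ᵀ = [-173]ᵀ.
m = (-173)/155 = -1.11613.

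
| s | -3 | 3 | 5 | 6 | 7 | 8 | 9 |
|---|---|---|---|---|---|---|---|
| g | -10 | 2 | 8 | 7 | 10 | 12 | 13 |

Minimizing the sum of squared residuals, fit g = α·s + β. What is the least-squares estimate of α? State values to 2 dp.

Forming MᵀM = [[273, 35]; [35, 7]] and Mᵀg = [401, 42]ᵀ gives MᵀM·[α, β]ᵀ = Mᵀg.
Eliminating β: 7·(row 1) − 35·(row 2) gives 686·α = 7·401 − 35·42 = 1337, so α = 191/98.
Then β = (42 − 35·(191/98))/7 = -367/98.

α = 1.95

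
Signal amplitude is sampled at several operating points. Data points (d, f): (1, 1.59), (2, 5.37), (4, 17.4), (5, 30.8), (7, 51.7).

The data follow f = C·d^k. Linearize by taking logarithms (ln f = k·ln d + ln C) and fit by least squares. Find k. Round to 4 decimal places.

k = 1.8007

Let Y = ln f. Fitting Y = k·ln d + ln C by least squares:
AᵀA = [[8.7791, 5.6348]; [5.6348, 5]], rhs = [18.3188, 12.3740]ᵀ  (here Σln d = 5.6348, Σ(ln d)² = 8.7791, Σln f = 12.3740, Σln d·ln f = 18.3188).
Slope k = (n·Σln d·ln f − Σln d·Σln f)/(n·Σ(ln d)² − (Σln d)²) = (5·18.3188 − 5.6348·12.3740)/12.1448 = 1.80072; ln C = (Σln f − k·Σln d)/n = 0.44546.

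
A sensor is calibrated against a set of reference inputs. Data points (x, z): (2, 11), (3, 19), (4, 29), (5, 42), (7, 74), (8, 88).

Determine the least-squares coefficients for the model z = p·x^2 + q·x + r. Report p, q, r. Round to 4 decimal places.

From the data, Σx^2·x^2 = 7475, Σx^2·x = 1079, Σx^2 = 167, Σx·x = 167, Σx = 29, Σ1 = 6.
Right-hand side: Σx^2·z = 10987, Σx·z = 1627, Σz = 263.
So MᵀM·[p, q, r]ᵀ = Mᵀz: [[7475, 1079, 167]; [1079, 167, 29]; [167, 29, 6]]·[p, q, r]ᵀ = [10987, 1627, 263]ᵀ.
Inverting the 3×3 Gram matrix, [p, q, r]ᵀ = [17/20, 93/20, -23/10]ᵀ.

p = 0.8500, q = 4.6500, r = -2.3000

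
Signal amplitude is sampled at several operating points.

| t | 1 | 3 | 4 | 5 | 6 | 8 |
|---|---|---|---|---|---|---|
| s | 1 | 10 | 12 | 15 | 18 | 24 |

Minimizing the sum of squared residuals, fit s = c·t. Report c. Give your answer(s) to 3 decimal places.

Setting ∂/∂c … = 0 gives: 151·c = 454.
Hence c = 454 / 151 ≈ 3.00662.

c = 3.007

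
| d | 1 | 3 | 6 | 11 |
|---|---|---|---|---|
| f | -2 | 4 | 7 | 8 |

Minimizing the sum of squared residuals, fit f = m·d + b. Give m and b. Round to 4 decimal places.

m = 0.8943, b = -0.4449

With design matrix A, AᵀA = [[167, 21]; [21, 4]] and Aᵀf = [140, 17]ᵀ.
det = 167·4 − 21² = 227.
m = (140·4 − 21·17)/227 = 203/227; b = (167·17 − 21·140)/227 = -101/227.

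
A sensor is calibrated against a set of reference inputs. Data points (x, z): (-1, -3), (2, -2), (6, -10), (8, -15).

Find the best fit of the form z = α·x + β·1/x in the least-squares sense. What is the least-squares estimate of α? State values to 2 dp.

Forming AᵀA = [[105, 4]; [4, 745/576]] and Aᵀz = [-181, -37/24]ᵀ gives AᵀA·[α, β]ᵀ = Aᵀz.
det = 105·(745/576) − 4² = 23003/192.
α = ((-181)·(745/576) − 4·(-37/24))/(23003/192) = -131293/69009; β = (105·(-37/24) − 4·(-181))/(23003/192) = 107928/23003.

α = -1.90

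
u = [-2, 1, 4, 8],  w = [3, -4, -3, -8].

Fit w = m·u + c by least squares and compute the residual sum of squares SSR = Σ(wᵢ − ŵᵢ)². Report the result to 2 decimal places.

SSR = 10.69

Compute the Gram sums: Σu·u = 85, Σu = 11, Σ1 = 4.
Right-hand side: Σu·w = -86, Σw = -12.
Eliminating c: 4·(row 1) − 11·(row 2) gives 219·m = 4·(-86) − 11·(-12) = -212, so m = -212/219.
Then c = ((-12) − 11·(-212/219))/4 = -74/219.
Residuals: 307/219, -590/219, 265/219, 6/73; SSR = 2342/219.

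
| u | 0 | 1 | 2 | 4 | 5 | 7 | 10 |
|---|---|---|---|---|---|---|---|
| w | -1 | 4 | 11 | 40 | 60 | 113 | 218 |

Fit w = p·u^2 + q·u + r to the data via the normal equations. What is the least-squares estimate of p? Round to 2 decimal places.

p = 1.93

Compute the Gram sums: Σu^2·u^2 = 13299, Σu^2·u = 1541, Σu^2 = 195, Σu·u = 195, Σu = 29, Σ1 = 7.
And Σu^2·w = 29525, Σu·w = 3457, Σw = 445.
MᵀM·[p, q, r]ᵀ = Mᵀw becomes [[13299, 1541, 195]; [1541, 195, 29]; [195, 29, 7]]·[p, q, r]ᵀ = [29525, 3457, 445]ᵀ.
Solving the 3×3 system (Gaussian elimination) gives p = 86907/44968, q = 118057/44968, r = -3671/3212.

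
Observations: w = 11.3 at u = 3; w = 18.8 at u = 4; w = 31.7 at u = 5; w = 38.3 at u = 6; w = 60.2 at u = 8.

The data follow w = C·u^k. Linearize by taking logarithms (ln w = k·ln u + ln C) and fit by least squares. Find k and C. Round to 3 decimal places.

Let Y = ln w. Fitting Y = k·ln u + ln C by least squares:
Σln u = 7.9655, Σ(ln u)² = 13.2535, Σln w = 16.5581, Σln u·ln w = 27.3465.
Equations: 13.2535·k + 7.9655·ln C = 27.3465;  7.9655·k + 5·ln C = 16.5581.
Solving (det = 2.8177): k = 1.71701, ln C = 0.57624, so C = exp(0.57624) = 1.77933.

k = 1.717, C = 1.779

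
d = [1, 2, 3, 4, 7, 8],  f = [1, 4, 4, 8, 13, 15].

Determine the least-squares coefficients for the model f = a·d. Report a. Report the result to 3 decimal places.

a = 1.846

Setting ∂/∂a … = 0 gives: 143·a = 264.
(Σd·d = 143, Σd·f = 264.)
a = 264/143 = 1.84615.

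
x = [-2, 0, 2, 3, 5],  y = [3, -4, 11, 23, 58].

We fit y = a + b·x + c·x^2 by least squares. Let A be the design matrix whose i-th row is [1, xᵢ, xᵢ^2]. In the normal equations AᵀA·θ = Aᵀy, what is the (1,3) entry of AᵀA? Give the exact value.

Row 1 ↔ basis 1, column 3 ↔ basis x^2, so (AᵀA)_{1,3} = Σᵢ x^2 = (1)·(4) + (1)·(0) + (1)·(4) + (1)·(9) + (1)·(25) = 42.

42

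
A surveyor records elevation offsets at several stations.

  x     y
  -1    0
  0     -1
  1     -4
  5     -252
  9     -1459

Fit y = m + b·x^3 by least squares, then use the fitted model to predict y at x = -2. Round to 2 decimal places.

AᵀA·[m, b]ᵀ = Aᵀy reads: 5·m + 854·b = -1716;  854·m + 547068·b = -1095115.
Eliminating b: 547068·(row 1) − 854·(row 2) gives 2006024·m = 547068·(-1716) − 854·(-1095115) = -3540478, so m = -1770239/1003012.
Then b = ((-1095115) − 854·(-1770239/1003012))/547068 = -4010111/2006024.
At x = -2: ŷ = (-1770239/1003012)·(1) + (-4010111/2006024)·(-8) = 14270205/1003012.

ŷ = 14.23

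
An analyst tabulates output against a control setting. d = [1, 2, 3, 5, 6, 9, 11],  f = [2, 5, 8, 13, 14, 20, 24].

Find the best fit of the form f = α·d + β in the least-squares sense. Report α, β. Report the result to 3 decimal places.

α = 2.142, β = 0.963

The normal equations are: 277·α + 37·β = 629;  37·α + 7·β = 86.
det = 277·7 − 37² = 570.
α = (629·7 − 37·86)/570 = 407/190; β = (277·86 − 37·629)/570 = 183/190.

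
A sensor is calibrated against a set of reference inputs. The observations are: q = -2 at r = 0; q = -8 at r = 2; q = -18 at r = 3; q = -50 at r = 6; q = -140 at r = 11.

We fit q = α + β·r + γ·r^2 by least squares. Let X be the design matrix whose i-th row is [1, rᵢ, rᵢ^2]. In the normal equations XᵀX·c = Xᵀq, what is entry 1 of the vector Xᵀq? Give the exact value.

-218

Entry 1 ↔ basis 1, so (Xᵀq)_{1} = Σᵢ qᵢ = (1)·(-2) + (1)·(-8) + (1)·(-18) + (1)·(-50) + (1)·(-140) = -218.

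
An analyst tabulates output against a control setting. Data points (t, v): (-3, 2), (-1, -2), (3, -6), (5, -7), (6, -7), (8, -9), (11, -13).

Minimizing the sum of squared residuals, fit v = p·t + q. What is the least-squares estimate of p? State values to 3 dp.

Setting ∂/∂p … = 0 gives: 265·p + 29·q = -314;  29·p + 7·q = -42.
(Σt·t = 265, Σt = 29, Σ1 = 7, Σt·v = -314, Σv = -42.)
Determinant 265·7 − 29² = 1014.
p = ((-314)·7 − 29·(-42))/1014 = -490/507; q = (265·(-42) − 29·(-314))/1014 = -1012/507.

p = -0.966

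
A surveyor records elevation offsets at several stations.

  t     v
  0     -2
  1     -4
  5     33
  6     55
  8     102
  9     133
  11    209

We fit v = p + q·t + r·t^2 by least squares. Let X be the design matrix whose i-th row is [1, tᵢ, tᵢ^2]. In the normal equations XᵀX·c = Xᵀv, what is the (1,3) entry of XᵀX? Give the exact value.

Row 1 ↔ basis 1, column 3 ↔ basis t^2, so (XᵀX)_{1,3} = Σᵢ t^2 = (1)·(0) + (1)·(1) + (1)·(25) + (1)·(36) + (1)·(64) + (1)·(81) + (1)·(121) = 328.

328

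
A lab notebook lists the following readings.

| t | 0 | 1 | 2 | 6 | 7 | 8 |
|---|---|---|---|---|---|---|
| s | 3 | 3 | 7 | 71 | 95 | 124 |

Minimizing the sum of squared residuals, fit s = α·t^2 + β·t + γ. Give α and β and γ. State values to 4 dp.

α = 2.0436, β = -1.0383, γ = 2.2013

Normal-equation sums: Σt^2·t^2 = 7810, Σt^2·t = 1080, Σt^2 = 154, Σt·t = 154, Σt = 24, Σ1 = 6.
Moment sums: Σt^2·s = 15178, Σt·s = 2100, Σs = 303.
Solving the 3×3 system (Gaussian elimination) gives α = 891/436, β = -3282/3161, γ = 27833/12644.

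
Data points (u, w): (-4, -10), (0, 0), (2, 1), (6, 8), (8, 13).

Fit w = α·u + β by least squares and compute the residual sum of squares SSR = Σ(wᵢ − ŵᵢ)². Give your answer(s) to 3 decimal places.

SSR = 5.956

Forming AᵀA = [[120, 12]; [12, 5]] and Aᵀw = [194, 12]ᵀ gives AᵀA·[α, β]ᵀ = Aᵀw.
Determinant 120·5 − 12² = 456.
α = (194·5 − 12·12)/456 = 413/228; β = (120·12 − 12·194)/456 = -37/19.
Residuals: -46/57, 37/19, -77/114, -35/38, 26/57; SSR = 679/114.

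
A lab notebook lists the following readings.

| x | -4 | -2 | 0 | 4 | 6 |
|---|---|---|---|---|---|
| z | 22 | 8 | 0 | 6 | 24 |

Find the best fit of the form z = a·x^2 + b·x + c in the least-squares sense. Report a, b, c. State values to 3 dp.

a = 0.971, b = -1.890, c = -0.468

Compute the Gram sums: Σx^2·x^2 = 1824, Σx^2·x = 208, Σx^2 = 72, Σx·x = 72, Σx = 4, Σ1 = 5.
For Aᵀz: Σx^2·z = 1344, Σx·z = 64, Σz = 60.
Solving the 3×3 system (Gaussian elimination) gives a = 299/308, b = -291/154, c = -36/77.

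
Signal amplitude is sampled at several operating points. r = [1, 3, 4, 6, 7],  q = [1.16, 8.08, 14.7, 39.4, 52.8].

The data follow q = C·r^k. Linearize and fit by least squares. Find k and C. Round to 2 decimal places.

k = 1.97, C = 1.07

Linearized form: ln q = k·ln r + ln C. From the 5 transformed points,
XᵀX = [[10.1257, 6.2226]; [6.2226, 5]], rhs = [20.3226, 12.5659]ᵀ  (here Σln r = 6.2226, Σ(ln r)² = 10.1257, Σln q = 12.5659, Σln r·ln q = 20.3226).
Slope k = (n·Σln r·ln q − Σln r·Σln q)/(n·Σ(ln r)² − (Σln r)²) = (5·20.3226 − 6.2226·12.5659)/11.9082 = 1.96674; ln C = (Σln q − k·Σln r)/n = 0.06555, so C = exp(0.06555) = 1.06775.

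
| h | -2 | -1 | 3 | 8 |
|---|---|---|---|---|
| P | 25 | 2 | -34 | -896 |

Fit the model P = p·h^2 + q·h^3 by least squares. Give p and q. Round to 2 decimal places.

From the data, Σh^2·h^2 = 4194, Σh^2·h^3 = 32978, Σh^3·h^3 = 262938.
For AᵀP: Σh^2·P = -57548, Σh^3·P = -459872.
AᵀA·[p, q]ᵀ = AᵀP becomes [[4194, 32978]; [32978, 262938]]·[p, q]ᵀ = [-57548, -459872]ᵀ.
Eliminating q: 262938·(row 1) − 32978·(row 2) gives 15213488·p = 262938·(-57548) − 32978·(-459872) = 34102792, so p = 4262849/1901686.
Then q = ((-459872) − 32978·(4262849/1901686))/262938 = -3860653/1901686.

p = 2.24, q = -2.03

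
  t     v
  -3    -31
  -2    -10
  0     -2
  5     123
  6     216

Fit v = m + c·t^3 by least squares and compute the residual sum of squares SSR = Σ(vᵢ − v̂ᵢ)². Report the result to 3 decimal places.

SSR = 2.674

The normal system XᵀX·[m, c]ᵀ = Xᵀv is [[5, 306]; [306, 63074]]·[m, c]ᵀ = [296, 62948]ᵀ.
Determinant 5·63074 − 306² = 221734.
m = (296·63074 − 306·62948)/221734 = -296092/110867; c = (5·62948 − 306·296)/221734 = 112082/110867.
Residuals: -114571/110867, 84078/110867, 74358/110867, -2673/3823, 33652/110867; SSR = 296446/110867.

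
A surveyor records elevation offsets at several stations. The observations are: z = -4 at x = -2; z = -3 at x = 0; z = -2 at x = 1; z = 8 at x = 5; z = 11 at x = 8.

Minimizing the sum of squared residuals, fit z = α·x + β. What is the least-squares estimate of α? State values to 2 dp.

The normal system AᵀA·[α, β]ᵀ = Aᵀz is [[94, 12]; [12, 5]]·[α, β]ᵀ = [134, 10]ᵀ.
det = 94·5 − 12² = 326.
α = (134·5 − 12·10)/326 = 275/163; β = (94·10 − 12·134)/326 = -334/163.

α = 1.69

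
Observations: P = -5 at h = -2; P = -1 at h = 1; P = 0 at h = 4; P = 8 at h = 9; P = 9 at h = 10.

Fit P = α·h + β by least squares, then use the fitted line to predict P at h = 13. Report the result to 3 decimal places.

Forming AᵀA = [[202, 22]; [22, 5]] and AᵀP = [171, 11]ᵀ gives AᵀA·[α, β]ᵀ = AᵀP.
Determinant 202·5 − 22² = 526.
α = (171·5 − 22·11)/526 = 613/526; β = (202·11 − 22·171)/526 = -770/263.
At h = 13: P̂ = (613/526)·(13) + (-770/263)·(1) = 6429/526.

P̂ = 12.222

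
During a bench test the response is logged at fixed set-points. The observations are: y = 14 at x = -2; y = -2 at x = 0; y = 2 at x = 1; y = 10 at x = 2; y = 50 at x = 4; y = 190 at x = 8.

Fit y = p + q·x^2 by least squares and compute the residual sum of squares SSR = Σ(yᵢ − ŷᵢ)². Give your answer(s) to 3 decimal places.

Sums needed: Σ1 = 6, Σx^2 = 89, Σx^2·x^2 = 4385.
For Aᵀy: Σy = 264, Σx^2·y = 13058.
AᵀA·[p, q]ᵀ = Aᵀy becomes [[6, 89]; [89, 4385]]·[p, q]ᵀ = [264, 13058]ᵀ.
det = 6·4385 − 89² = 18389.
p = (264·4385 − 89·13058)/18389 = -646/2627; q = (6·13058 − 89·264)/18389 = 7836/2627.
Residuals: 6080/2627, -4608/2627, -1936/2627, -4428/2627, 6620/2627, -1728/2627; SSR = 48864/2627.

SSR = 18.601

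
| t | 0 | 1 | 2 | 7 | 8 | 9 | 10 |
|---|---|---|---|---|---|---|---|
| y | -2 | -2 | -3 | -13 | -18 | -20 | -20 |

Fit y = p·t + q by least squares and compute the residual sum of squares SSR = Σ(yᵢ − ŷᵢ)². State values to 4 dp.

XᵀX·[p, q]ᵀ = Xᵀy reads: 299·p + 37·q = -623;  37·p + 7·q = -78.
det = 299·7 − 37² = 724.
p = ((-623)·7 − 37·(-78))/724 = -1475/724; q = (299·(-78) − 37·(-623))/724 = -271/724.
Residuals: -1177/724, 149/362, 1049/724, 296/181, -961/724, -467/362, 541/724; SSR = 8377/724.

SSR = 11.5704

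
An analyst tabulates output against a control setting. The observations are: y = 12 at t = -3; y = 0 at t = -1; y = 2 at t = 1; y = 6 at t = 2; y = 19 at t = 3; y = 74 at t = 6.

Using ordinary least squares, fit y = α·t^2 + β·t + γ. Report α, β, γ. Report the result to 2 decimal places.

α = 1.93, β = 1.01, γ = -1.84

MᵀM·[α, β, γ]ᵀ = Mᵀy reads: 1476·α + 224·β + 60·γ = 2969;  224·α + 60·β + 8·γ = 479;  60·α + 8·β + 6·γ = 113.
Solving the 3×3 system (Gaussian elimination) gives α = 10861/5620, β = 5701/5620, γ = -2592/1405.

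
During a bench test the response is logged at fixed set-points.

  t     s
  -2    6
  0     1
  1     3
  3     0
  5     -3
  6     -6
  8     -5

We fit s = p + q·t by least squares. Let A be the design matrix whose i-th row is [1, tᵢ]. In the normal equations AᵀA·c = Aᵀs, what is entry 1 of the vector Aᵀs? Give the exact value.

-4

Entry 1 ↔ basis 1, so (Aᵀs)_{1} = Σᵢ sᵢ = (1)·(6) + (1)·(1) + (1)·(3) + (1)·(0) + (1)·(-3) + (1)·(-6) + (1)·(-5) = -4.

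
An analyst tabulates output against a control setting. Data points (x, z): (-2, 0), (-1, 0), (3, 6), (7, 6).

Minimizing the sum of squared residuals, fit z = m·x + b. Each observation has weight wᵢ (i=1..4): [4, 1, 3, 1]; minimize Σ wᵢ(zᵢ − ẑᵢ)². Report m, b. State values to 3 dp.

AᵀWA·[m, b]ᵀ = AᵀWz reads: 93·m + 7·b = 96;  7·m + 9·b = 24.
(Σwᵢ·x·x = 93, Σwᵢ·x = 7, Σwᵢ·1 = 9, Σwᵢ·x·z = 96, Σwᵢ·z = 24.)
Eliminating b: 9·(row 1) − 7·(row 2) gives 788·m = 9·96 − 7·24 = 696, so m = 174/197.
Then b = (24 − 7·(174/197))/9 = 390/197.

m = 0.883, b = 1.980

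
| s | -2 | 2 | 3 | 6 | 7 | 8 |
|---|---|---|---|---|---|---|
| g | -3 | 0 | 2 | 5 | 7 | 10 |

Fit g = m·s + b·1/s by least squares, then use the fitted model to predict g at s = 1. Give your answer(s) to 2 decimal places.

Setting ∂/∂m … = 0 gives: 166·m + 6·b = 171;  6·m + (19049/28224)·b = 21/4.
Δ = 166·(19049/28224) − 6² = 1073035/14112.
m = (171·(19049/28224) − 6·(21/4))/(1073035/14112) = 2368323/2146070; b = (166·(21/4) − 6·171)/(1073035/14112) = -2180304/1073035.
At s = 1: ĝ = (2368323/2146070)·(1) + (-2180304/1073035)·(1) = -398457/429214.

ĝ = -0.93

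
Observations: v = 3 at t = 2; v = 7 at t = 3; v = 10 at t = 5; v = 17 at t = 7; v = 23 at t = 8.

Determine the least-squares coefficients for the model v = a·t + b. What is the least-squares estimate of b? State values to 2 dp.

Entries of AᵀA: Σt·t = 151, Σt = 25, Σ1 = 5.
For Aᵀv: Σt·v = 380, Σv = 60.
Eliminating b: 5·(row 1) − 25·(row 2) gives 130·a = 5·380 − 25·60 = 400, so a = 40/13.
Then b = (60 − 25·(40/13))/5 = -44/13.

b = -3.38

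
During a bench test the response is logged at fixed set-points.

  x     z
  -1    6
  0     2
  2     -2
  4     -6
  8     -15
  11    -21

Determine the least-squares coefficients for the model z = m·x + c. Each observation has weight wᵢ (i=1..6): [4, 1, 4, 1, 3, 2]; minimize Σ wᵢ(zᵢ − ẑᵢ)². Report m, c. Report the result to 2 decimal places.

Entries of MᵀWM: Σwᵢ·x·x = 470, Σwᵢ·x = 54, Σwᵢ·1 = 15.
Right-hand side: Σwᵢ·x·z = -886, Σwᵢ·z = -75.
MᵀWM·[m, c]ᵀ = MᵀWz becomes [[470, 54]; [54, 15]]·[m, c]ᵀ = [-886, -75]ᵀ.
Eliminating c: 15·(row 1) − 54·(row 2) gives 4134·m = 15·(-886) − 54·(-75) = -9240, so m = -1540/689.
Then c = ((-75) − 54·(-1540/689))/15 = 2099/689.

m = -2.24, c = 3.05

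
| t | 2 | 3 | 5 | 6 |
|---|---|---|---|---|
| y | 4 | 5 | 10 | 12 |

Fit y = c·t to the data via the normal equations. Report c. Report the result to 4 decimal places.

Entries of XᵀX: Σt·t = 74.
Moment sums: Σt·y = 145.
XᵀX·[c]ᵀ = Xᵀy becomes [[74]]·[c]ᵀ = [145]ᵀ.
Hence c = 145 / 74 ≈ 1.95946.

c = 1.9595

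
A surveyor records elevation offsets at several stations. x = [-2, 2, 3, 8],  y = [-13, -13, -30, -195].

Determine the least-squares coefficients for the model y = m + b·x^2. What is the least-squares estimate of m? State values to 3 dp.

m = -1.488

With design matrix A, AᵀA = [[4, 81]; [81, 4209]] and Aᵀy = [-251, -12854]ᵀ.
Δ = 4·4209 − 81² = 10275.
m = ((-251)·4209 − 81·(-12854))/10275 = -1019/685; b = (4·(-12854) − 81·(-251))/10275 = -6217/2055.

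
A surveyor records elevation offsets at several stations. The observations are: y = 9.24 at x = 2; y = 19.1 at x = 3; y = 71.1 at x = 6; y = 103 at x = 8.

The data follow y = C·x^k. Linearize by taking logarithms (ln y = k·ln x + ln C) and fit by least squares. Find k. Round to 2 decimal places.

Linearized form: ln y = k·ln x + ln C. From the 4 transformed points,
AᵀA = [[9.2219, 5.6630]; [5.6630, 4]], rhs = [22.0597, 14.0720]ᵀ  (here Σln x = 5.6630, Σ(ln x)² = 9.2219, Σln y = 14.0720, Σln x·ln y = 22.0597).
Slope k = (n·Σln x·ln y − Σln x·Σln y)/(n·Σ(ln x)² − (Σln x)²) = (4·22.0597 − 5.6630·14.0720)/4.8184 = 1.77429; ln C = (Σln y − k·Σln x)/n = 1.00608.

k = 1.77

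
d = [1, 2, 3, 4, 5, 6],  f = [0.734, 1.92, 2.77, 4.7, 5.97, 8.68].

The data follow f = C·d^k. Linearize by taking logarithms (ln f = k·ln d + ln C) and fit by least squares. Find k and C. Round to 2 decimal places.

k = 1.34, C = 0.72

With ln fᵢ as the transformed response and ln dᵢ as the regressor:
AᵀA = [[9.4099, 6.5793]; [6.5793, 6]], rhs = [10.4645, 6.8573]ᵀ  (here Σln d = 6.5793, Σ(ln d)² = 9.4099, Σln f = 6.8573, Σln d·ln f = 10.4645).
Slope k = (n·Σln d·ln f − Σln d·Σln f)/(n·Σ(ln d)² − (Σln d)²) = (6·10.4645 − 6.5793·6.8573)/13.1729 = 1.34152; ln C = (Σln f − k·Σln d)/n = -0.32815, so C = exp(-0.32815) = 0.72025.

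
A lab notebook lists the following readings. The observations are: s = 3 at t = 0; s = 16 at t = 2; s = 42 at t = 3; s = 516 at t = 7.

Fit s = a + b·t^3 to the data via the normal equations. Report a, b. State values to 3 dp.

Normal-equation sums: Σ1 = 4, Σt^3 = 378, Σt^3·t^3 = 118442.
For Xᵀs: Σs = 577, Σt^3·s = 178250.
Normal equations: [[4, 378]; [378, 118442]]·[a, b]ᵀ = [577, 178250]ᵀ.
Determinant 4·118442 − 378² = 330884.
a = (577·118442 − 378·178250)/330884 = 481267/165442; b = (4·178250 − 378·577)/330884 = 247447/165442.

a = 2.909, b = 1.496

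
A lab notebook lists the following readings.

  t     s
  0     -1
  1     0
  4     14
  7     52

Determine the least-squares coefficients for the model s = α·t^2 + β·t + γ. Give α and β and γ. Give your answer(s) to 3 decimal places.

α = 1.258, β = -1.303, γ = -0.591

Sums needed: Σt^2·t^2 = 2658, Σt^2·t = 408, Σt^2 = 66, Σt·t = 66, Σt = 12, Σ1 = 4.
Right-hand side: Σt^2·s = 2772, Σt·s = 420, Σs = 65.
Row-reducing yields α = 83/66, β = -43/33, γ = -13/22.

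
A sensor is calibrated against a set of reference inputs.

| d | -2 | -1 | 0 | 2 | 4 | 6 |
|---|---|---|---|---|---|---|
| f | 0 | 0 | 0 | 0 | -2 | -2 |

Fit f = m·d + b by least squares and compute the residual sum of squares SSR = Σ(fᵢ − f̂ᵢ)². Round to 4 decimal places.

The normal equations are: 61·m + 9·b = -20;  9·m + 6·b = -4.
Eliminating b: 6·(row 1) − 9·(row 2) gives 285·m = 6·(-20) − 9·(-4) = -84, so m = -28/95.
Then b = ((-4) − 9·(-28/95))/6 = -64/285.
Residuals: -104/285, -4/57, 64/285, 232/285, -34/57, -2/285; SSR = 344/285.

SSR = 1.2070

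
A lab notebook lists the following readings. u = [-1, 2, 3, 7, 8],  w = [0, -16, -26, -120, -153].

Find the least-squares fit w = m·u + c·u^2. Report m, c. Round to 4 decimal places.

m = -2.9676, c = -2.0215

Sums needed: Σu·u = 127, Σu·u^2 = 889, Σu^2·u^2 = 6595.
Right-hand side: Σu·w = -2174, Σu^2·w = -15970.
det = 127·6595 − 889² = 47244.
m = ((-2174)·6595 − 889·(-15970))/47244 = -35050/11811; c = (127·(-15970) − 889·(-2174))/47244 = -188/93.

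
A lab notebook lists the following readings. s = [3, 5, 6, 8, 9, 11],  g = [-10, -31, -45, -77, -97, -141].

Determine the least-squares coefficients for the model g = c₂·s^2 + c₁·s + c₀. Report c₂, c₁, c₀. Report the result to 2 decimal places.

Entries of AᵀA: Σs^2·s^2 = 27300, Σs^2·s = 2940, Σs^2 = 336, Σs·s = 336, Σs = 42, Σ1 = 6.
For Aᵀg: Σs^2·g = -32331, Σs·g = -3495, Σg = -401.
AᵀA·[c₂, c₁, c₀]ᵀ = Aᵀg becomes [[27300, 2940, 336]; [2940, 336, 42]; [336, 42, 6]]·[c₂, c₁, c₀]ᵀ = [-32331, -3495, -401]ᵀ.
Solving the 3×3 system (Gaussian elimination) gives c₂ = -27/28, c₁ = -121/42, c₀ = 22/3.

c₂ = -0.96, c₁ = -2.88, c₀ = 7.33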